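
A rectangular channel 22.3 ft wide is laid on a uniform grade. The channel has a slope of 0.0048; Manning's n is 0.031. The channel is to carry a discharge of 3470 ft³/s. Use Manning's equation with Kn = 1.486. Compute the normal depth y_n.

y_n = 13.9 ft

Manning's equation rearranged: A R^(2/3) = nQ / (1.486·√S) = 0.031 × 3470 / (1.486 × √0.0048) = 1045.
At y = 9.8 ft: A R^(2/3) = 657.3 — short.
At y = 16.1 ft: A R^(2/3) = 1262 — over.
At y = 13.9 ft: A R^(2/3) = 1045 — ≈ 1045.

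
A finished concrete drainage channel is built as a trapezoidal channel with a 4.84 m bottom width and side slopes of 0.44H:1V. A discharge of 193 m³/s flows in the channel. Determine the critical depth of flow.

At critical depth, Q² T / (g A³) = 1, i.e. A³/T = Q²/g = 193²/9.81 = 3797.
At y = 3.63 m: A³/T = 1588 — too small.
At y = 4.69 m: A³/T = 3785 — ≈ 3797.

y_c = 4.69 m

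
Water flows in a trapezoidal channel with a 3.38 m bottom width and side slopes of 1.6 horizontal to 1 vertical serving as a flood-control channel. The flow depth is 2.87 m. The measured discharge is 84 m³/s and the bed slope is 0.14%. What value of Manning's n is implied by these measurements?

n = 0.014

With bottom width b = 3.38 m and side slope z = 1.6: A = (b + zy)y = (3.38 + 1.6×2.87)×2.87 = 22.88 m²; P = b + 2y√(1+z²) = 3.38 + 2×2.87×1.887 = 14.21 m.
Hydraulic radius R = A/P = 22.88/14.21 = 1.61 m.
Rearranging Manning's equation: n = (1/Q) A R^(2/3) S^(1/2) = (1/84) × 22.88 × 1.61^(2/3) × √0.0014 = 0.014.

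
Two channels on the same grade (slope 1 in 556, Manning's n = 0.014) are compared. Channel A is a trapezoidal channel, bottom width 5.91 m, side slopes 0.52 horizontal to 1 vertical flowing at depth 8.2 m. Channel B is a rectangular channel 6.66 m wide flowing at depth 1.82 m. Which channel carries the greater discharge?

Channel A: With bottom width b = 5.91 m and side slope z = 0.52: A = (b + zy)y = (5.91 + 0.52×8.2)×8.2 = 83.43 m²; P = b + 2y√(1+z²) = 5.91 + 2×8.2×1.127 = 24.39 m. Hydraulic radius R = A/P = 83.43/24.39 = 3.42 m. Q_A = (1/0.014)·83.43·3.42^(2/3)·√0.001799 = 573.6 m³/s.
Channel B: Flow area A = b·y = 6.66 × 1.82 = 12.12 m². Wetted perimeter P = b + 2y = 6.66 + 2×1.82 = 10.3 m. Hydraulic radius R = A/P = 12.12/10.3 = 1.177 m. Q_B = (1/0.014)·12.12·1.177^(2/3)·√0.001799 = 40.93 m³/s.
Q_A = 573.6 m³/s vs Q_B = 40.93 m³/s, so channel A carries more.

channel A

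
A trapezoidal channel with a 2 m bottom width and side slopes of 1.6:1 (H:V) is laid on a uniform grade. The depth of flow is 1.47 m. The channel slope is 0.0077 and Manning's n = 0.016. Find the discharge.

Q = 31.4 m³/s

With bottom width b = 2 m and side slope z = 1.6: A = (b + zy)y = (2 + 1.6×1.47)×1.47 = 6.397 m²; P = b + 2y√(1+z²) = 2 + 2×1.47×1.887 = 7.547 m.
Hydraulic radius R = A/P = 6.397/7.547 = 0.8477 m.
Manning's equation: Q = (1/n) A R^(2/3) S^(1/2) = (1/0.016) × 6.397 × 0.8477^(2/3) × 0.0077^(1/2) = 31.4 m³/s.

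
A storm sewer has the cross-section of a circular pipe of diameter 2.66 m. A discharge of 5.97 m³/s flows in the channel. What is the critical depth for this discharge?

y_c = 1.08 m

At critical depth, Q² T / (g A³) = 1, i.e. A³/T = Q²/g = 5.97²/9.81 = 3.633.
Try y = 1.19 m: A³/T = 5.271 — too large.
Try y = 0.909 m: A³/T = 1.872 — too small.
Try y = 1.08 m: A³/T = 3.634 — ≈ 3.633.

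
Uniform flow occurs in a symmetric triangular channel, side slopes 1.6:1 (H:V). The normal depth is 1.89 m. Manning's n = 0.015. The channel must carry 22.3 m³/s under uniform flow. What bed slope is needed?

S = 0.0046

For a triangular section with side slope z = 1.6: A = zy² = 1.6×1.89² = 5.715 m²; P = 2y√(1+z²) = 2×1.89×1.887 = 7.132 m.
Hydraulic radius R = A/P = 5.715/7.132 = 0.8014 m.
From Manning's equation, S = [nQ / (1 A R^(2/3))]² = [0.015 × 22.3 / (1 × 5.715 × 0.8014^(2/3))]² = 0.0046.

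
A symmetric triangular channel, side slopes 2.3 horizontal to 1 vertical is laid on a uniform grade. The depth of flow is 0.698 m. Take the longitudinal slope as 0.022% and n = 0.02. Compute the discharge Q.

For a triangular section with side slope z = 2.3: A = zy² = 2.3×0.698² = 1.121 m²; P = 2y√(1+z²) = 2×0.698×2.508 = 3.501 m.
Hydraulic radius R = A/P = 1.121/3.501 = 0.3201 m.
Manning's equation: Q = (1/n) A R^(2/3) S^(1/2) = (1/0.02) × 1.121 × 0.3201^(2/3) × 0.00022^(1/2) = 0.389 m³/s.

Q = 0.389 m³/s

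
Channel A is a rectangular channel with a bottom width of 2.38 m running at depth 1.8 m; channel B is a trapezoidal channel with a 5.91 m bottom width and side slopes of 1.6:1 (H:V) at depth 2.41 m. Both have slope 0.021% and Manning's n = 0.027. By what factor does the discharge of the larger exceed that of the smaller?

9.26

Channel A: Flow area A = b·y = 2.38 × 1.8 = 4.284 m². Wetted perimeter P = b + 2y = 2.38 + 2×1.8 = 5.98 m. Hydraulic radius R = A/P = 4.284/5.98 = 0.7164 m. Q_A = (1/0.027)·4.284·0.7164^(2/3)·√0.00021 = 1.841 m³/s.
Channel B: With bottom width b = 5.91 m and side slope z = 1.6: A = (b + zy)y = (5.91 + 1.6×2.41)×2.41 = 23.54 m²; P = b + 2y√(1+z²) = 5.91 + 2×2.41×1.887 = 15 m. Hydraulic radius R = A/P = 23.54/15 = 1.569 m. Q_B = (1/0.027)·23.54·1.569^(2/3)·√0.00021 = 17.05 m³/s.
The larger discharge is 17.05 m³/s and the smaller is 1.841 m³/s; the ratio is 9.26.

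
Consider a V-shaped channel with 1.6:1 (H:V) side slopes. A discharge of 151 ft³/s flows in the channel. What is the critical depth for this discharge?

At critical depth, Q² T / (g A³) = 1, i.e. A³/T = Q²/g = 151²/32.2 = 708.1.
At y = 2.73 ft: A³/T = 194.1 — too small.
At y = 4.23 ft: A³/T = 1733 — too large.
At y = 3.54 ft: A³/T = 711.6 — ≈ 708.1.

y_c = 3.54 ft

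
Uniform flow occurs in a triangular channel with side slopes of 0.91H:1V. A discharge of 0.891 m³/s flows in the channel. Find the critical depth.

y_c = 0.721 m

At critical depth, Q² T / (g A³) = 1, i.e. A³/T = Q²/g = 0.891²/9.81 = 0.08093.
Trying y = 0.892 m: A³/T = 0.2338 — high.
Trying y = 0.721 m: A³/T = 0.08067 — ≈ 0.08093.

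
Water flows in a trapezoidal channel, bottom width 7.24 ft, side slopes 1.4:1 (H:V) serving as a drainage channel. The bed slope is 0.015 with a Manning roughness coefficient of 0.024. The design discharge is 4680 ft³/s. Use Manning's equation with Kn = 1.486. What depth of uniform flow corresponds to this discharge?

y_n = 9.91 ft

Manning's equation rearranged: A R^(2/3) = nQ / (1.486·√S) = 0.024 × 4680 / (1.486 × √0.015) = 617.2.
Trying y = 11.6 ft: A R^(2/3) = 876.8 — high.
Trying y = 9.91 ft: A R^(2/3) = 616.8 — ≈ 617.2.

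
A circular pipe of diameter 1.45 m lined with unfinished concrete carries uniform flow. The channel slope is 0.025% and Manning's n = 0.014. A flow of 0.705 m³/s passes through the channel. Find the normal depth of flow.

y_n = 0.931 m

Manning's equation rearranged: A R^(2/3) = nQ / (1·√S) = 0.014 × 0.705 / (√0.00025) = 0.6242.
At y = 0.681 m: A R^(2/3) = 0.3769 — too small.
At y = 1.07 m: A R^(2/3) = 0.751 — too large.
At y = 0.931 m: A R^(2/3) = 0.6239 — ≈ 0.6242.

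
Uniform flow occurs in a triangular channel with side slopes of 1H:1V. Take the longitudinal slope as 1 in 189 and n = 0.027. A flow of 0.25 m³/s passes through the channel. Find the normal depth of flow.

Manning's equation rearranged: A R^(2/3) = nQ / (1·√S) = 0.027 × 0.25 / (√0.005291) = 0.0928.
Trying y = 0.453 m: A R^(2/3) = 0.06052 — low.
Trying y = 0.578 m: A R^(2/3) = 0.1159 — high.
Trying y = 0.532 m: A R^(2/3) = 0.09291 — close enough.

y_n = 0.532 m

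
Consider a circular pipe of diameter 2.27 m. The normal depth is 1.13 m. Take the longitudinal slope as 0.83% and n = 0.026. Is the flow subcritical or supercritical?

For a circular section of diameter D = 2.27 m at depth y = 1.13 m, the central angle is θ = 2 arccos(1 − 2y/D) = 3.133 rad. Then A = (D²/8)(θ − sin θ) = 2.012 m² and P = Dθ/2 = 3.556 m.
Hydraulic radius R = A/P = 2.012/3.556 = 0.5659 m.
V = (1/n) R^(2/3) √S = (1/0.026) × 0.5659^(2/3) × √0.0083 = 2.397 m/s. Hydraulic depth D_h = A/T = 2.012/2.27 = 0.8864 m.
Froude number Fr = V/√(g·D_h) = 2.397/√(9.81×0.8864) = 0.813, which is less than 1, so the flow is subcritical.

subcritical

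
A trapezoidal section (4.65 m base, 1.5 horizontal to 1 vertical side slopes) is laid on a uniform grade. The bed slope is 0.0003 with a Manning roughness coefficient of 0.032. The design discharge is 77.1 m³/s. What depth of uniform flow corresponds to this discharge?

y_n = 5.47 m

Manning's equation rearranged: A R^(2/3) = nQ / (1·√S) = 0.032 × 77.1 / (√0.0003) = 142.4.
At y = 4.04 m: A R^(2/3) = 74.33 — low.
At y = 6.32 m: A R^(2/3) = 196.1 — high.
At y = 5.47 m: A R^(2/3) = 142.5 — ≈ 142.4.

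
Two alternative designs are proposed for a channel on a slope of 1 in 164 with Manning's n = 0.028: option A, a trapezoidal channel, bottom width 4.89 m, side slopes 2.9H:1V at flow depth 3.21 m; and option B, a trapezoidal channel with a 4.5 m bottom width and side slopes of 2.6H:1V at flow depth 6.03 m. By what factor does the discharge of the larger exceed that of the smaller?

3.84

Channel A: With bottom width b = 4.89 m and side slope z = 2.9: A = (b + zy)y = (4.89 + 2.9×3.21)×3.21 = 45.58 m²; P = b + 2y√(1+z²) = 4.89 + 2×3.21×3.068 = 24.58 m. Hydraulic radius R = A/P = 45.58/24.58 = 1.854 m. Q_A = (1/0.028)·45.58·1.854^(2/3)·√0.006098 = 191.8 m³/s.
Channel B: With bottom width b = 4.5 m and side slope z = 2.6: A = (b + zy)y = (4.5 + 2.6×6.03)×6.03 = 121.7 m²; P = b + 2y√(1+z²) = 4.5 + 2×6.03×2.786 = 38.1 m. Hydraulic radius R = A/P = 121.7/38.1 = 3.194 m. Q_B = (1/0.028)·121.7·3.194^(2/3)·√0.006098 = 735.9 m³/s.
The larger discharge is 735.9 m³/s and the smaller is 191.8 m³/s; the ratio is 3.84.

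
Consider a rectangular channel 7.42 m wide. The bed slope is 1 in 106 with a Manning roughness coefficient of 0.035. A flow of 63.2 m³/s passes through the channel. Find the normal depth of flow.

y_n = 2.39 m

Manning's equation rearranged: A R^(2/3) = nQ / (1·√S) = 0.035 × 63.2 / (√0.009434) = 22.77.
Trying y = 2.79 m: A R^(2/3) = 28.23 — over.
Trying y = 1.94 m: A R^(2/3) = 16.92 — short.
Trying y = 2.39 m: A R^(2/3) = 22.76 — ≈ 22.77.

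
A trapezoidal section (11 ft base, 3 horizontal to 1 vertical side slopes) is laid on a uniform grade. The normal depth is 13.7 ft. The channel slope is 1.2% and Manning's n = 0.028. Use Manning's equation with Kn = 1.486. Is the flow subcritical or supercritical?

With bottom width b = 11 ft and side slope z = 3: A = (b + zy)y = (11 + 3×13.7)×13.7 = 713.8 ft²; P = b + 2y√(1+z²) = 11 + 2×13.7×3.162 = 97.65 ft.
Hydraulic radius R = A/P = 713.8/97.65 = 7.31 ft.
V = (1.486/n) R^(2/3) √S = (1.486/0.028) × 7.31^(2/3) × √0.012 = 21.9 ft/s. Hydraulic depth D_h = A/T = 713.8/93.2 = 7.658 ft.
Froude number Fr = V/√(g·D_h) = 21.9/√(32.2×7.658) = 1.39, which is greater than 1, so the flow is supercritical.

supercritical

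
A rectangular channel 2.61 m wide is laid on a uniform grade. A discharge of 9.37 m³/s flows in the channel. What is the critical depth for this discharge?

y_c = 1.1 m

For a rectangular channel, critical depth y_c = (q²/g)^(1/3) where q = Q/b = 9.37/2.61 = 3.59 m²/s.
So y_c = (3.59²/9.81)^(1/3) = 1.1 m.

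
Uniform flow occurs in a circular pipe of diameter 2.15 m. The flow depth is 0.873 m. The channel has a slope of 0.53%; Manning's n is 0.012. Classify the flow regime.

supercritical

For a circular section of diameter D = 2.15 m at depth y = 0.873 m, the central angle is θ = 2 arccos(1 − 2y/D) = 2.764 rad. Then A = (D²/8)(θ − sin θ) = 1.384 m² and P = Dθ/2 = 2.971 m.
Hydraulic radius R = A/P = 1.384/2.971 = 0.4657 m.
V = (1/n) R^(2/3) √S = (1/0.012) × 0.4657^(2/3) × √0.0053 = 3.645 m/s. Hydraulic depth D_h = A/T = 1.384/2.112 = 0.6552 m.
Froude number Fr = V/√(g·D_h) = 3.645/√(9.81×0.6552) = 1.44, which is greater than 1, so the flow is supercritical.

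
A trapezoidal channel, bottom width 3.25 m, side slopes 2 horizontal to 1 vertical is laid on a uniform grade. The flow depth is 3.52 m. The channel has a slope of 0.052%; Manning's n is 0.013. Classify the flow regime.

subcritical

With bottom width b = 3.25 m and side slope z = 2: A = (b + zy)y = (3.25 + 2×3.52)×3.52 = 36.22 m²; P = b + 2y√(1+z²) = 3.25 + 2×3.52×2.236 = 18.99 m.
Hydraulic radius R = A/P = 36.22/18.99 = 1.907 m.
V = (1/n) R^(2/3) √S = (1/0.013) × 1.907^(2/3) × √0.00052 = 2.698 m/s. Hydraulic depth D_h = A/T = 36.22/17.33 = 2.09 m.
Froude number Fr = V/√(g·D_h) = 2.698/√(9.81×2.09) = 0.596, which is less than 1, so the flow is subcritical.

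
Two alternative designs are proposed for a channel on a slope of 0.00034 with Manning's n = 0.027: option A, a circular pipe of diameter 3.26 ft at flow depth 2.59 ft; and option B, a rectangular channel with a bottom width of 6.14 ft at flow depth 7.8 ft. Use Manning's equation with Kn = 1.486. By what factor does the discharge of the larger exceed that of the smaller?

Channel A: For a circular section of diameter D = 3.26 ft at depth y = 2.59 ft, the central angle is θ = 2 arccos(1 − 2y/D) = 4.401 rad. Then A = (D²/8)(θ − sin θ) = 7.111 ft² and P = Dθ/2 = 7.174 ft. Hydraulic radius R = A/P = 7.111/7.174 = 0.9913 ft. Q_A = (1.486/0.027)·7.111·0.9913^(2/3)·√0.00034 = 7.175 ft³/s.
Channel B: Flow area A = b·y = 6.14 × 7.8 = 47.89 ft². Wetted perimeter P = b + 2y = 6.14 + 2×7.8 = 21.74 ft. Hydraulic radius R = A/P = 47.89/21.74 = 2.203 ft. Q_B = (1.486/0.027)·47.89·2.203^(2/3)·√0.00034 = 82.29 ft³/s.
The larger discharge is 82.29 ft³/s and the smaller is 7.175 ft³/s; the ratio is 11.5.

11.5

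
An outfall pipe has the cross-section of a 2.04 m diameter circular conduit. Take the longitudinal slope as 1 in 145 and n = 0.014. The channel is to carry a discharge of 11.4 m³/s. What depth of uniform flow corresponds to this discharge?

Manning's equation rearranged: A R^(2/3) = nQ / (1·√S) = 0.014 × 11.4 / (√0.006897) = 1.922.
Trying y = 1.82 m: A R^(2/3) = 2.215 — high.
Trying y = 1.21 m: A R^(2/3) = 1.377 — low.
Trying y = 1.54 m: A R^(2/3) = 1.917 — matches.

y_n = 1.54 m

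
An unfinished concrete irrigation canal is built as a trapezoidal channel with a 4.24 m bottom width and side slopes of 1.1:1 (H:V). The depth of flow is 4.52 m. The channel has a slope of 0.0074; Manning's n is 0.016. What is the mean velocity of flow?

With bottom width b = 4.24 m and side slope z = 1.1: A = (b + zy)y = (4.24 + 1.1×4.52)×4.52 = 41.64 m²; P = b + 2y√(1+z²) = 4.24 + 2×4.52×1.487 = 17.68 m.
Hydraulic radius R = A/P = 41.64/17.68 = 2.355 m.
From Manning's equation, V = (1/n) R^(2/3) S^(1/2) = (1/0.016) × 2.355^(2/3) × 0.0074^(1/2) = 9.52 m/s.

V = 9.52 m/s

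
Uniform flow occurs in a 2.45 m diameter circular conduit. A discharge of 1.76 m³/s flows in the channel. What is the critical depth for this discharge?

y_c = 0.589 m

At critical depth, Q² T / (g A³) = 1, i.e. A³/T = Q²/g = 1.76²/9.81 = 0.3158.
Try y = 0.414 m: A³/T = 0.07964 — too small.
Try y = 0.654 m: A³/T = 0.4763 — too large.
Try y = 0.589 m: A³/T = 0.3168 — matches.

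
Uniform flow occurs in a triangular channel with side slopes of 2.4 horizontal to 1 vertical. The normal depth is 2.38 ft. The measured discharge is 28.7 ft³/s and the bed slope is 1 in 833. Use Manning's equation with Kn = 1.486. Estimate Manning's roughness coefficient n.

n = 0.026

For a triangular section with side slope z = 2.4: A = zy² = 2.4×2.38² = 13.59 ft²; P = 2y√(1+z²) = 2×2.38×2.6 = 12.38 ft.
Hydraulic radius R = A/P = 13.59/12.38 = 1.098 ft.
Rearranging Manning's equation: n = (1.486/Q) A R^(2/3) S^(1/2) = (1.486/28.7) × 13.59 × 1.098^(2/3) × √0.0012 = 0.026.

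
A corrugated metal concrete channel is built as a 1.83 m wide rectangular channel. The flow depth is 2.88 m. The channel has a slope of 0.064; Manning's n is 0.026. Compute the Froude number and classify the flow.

supercritical

Flow area A = b·y = 1.83 × 2.88 = 5.27 m². Wetted perimeter P = b + 2y = 1.83 + 2×2.88 = 7.59 m.
Hydraulic radius R = A/P = 5.27/7.59 = 0.6944 m.
V = (1/n) R^(2/3) √S = (1/0.026) × 0.6944^(2/3) × √0.064 = 7.63 m/s. Hydraulic depth D_h = A/T = 5.27/1.83 = 2.88 m.
Froude number Fr = V/√(g·D_h) = 7.63/√(9.81×2.88) = 1.44, which is greater than 1, so the flow is supercritical.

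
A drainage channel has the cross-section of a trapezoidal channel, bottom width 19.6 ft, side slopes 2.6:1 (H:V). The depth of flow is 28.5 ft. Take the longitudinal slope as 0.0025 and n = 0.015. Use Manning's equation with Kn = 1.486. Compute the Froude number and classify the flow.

With bottom width b = 19.6 ft and side slope z = 2.6: A = (b + zy)y = (19.6 + 2.6×28.5)×28.5 = 2670 ft²; P = b + 2y√(1+z²) = 19.6 + 2×28.5×2.786 = 178.4 ft.
Hydraulic radius R = A/P = 2670/178.4 = 14.97 ft.
V = (1.486/n) R^(2/3) √S = (1.486/0.015) × 14.97^(2/3) × √0.0025 = 30.09 ft/s. Hydraulic depth D_h = A/T = 2670/167.8 = 15.91 ft.
Froude number Fr = V/√(g·D_h) = 30.09/√(32.2×15.91) = 1.33, which is greater than 1, so the flow is supercritical.

supercritical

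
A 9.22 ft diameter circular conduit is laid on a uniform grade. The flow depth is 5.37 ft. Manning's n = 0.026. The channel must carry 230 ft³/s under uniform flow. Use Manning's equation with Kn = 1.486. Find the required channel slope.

For a circular section of diameter D = 9.22 ft at depth y = 5.37 ft, the central angle is θ = 2 arccos(1 − 2y/D) = 3.473 rad. Then A = (D²/8)(θ − sin θ) = 40.36 ft² and P = Dθ/2 = 16.01 ft.
Hydraulic radius R = A/P = 40.36/16.01 = 2.521 ft.
From Manning's equation, S = [nQ / (1.486 A R^(2/3))]² = [0.026 × 230 / (1.486 × 40.36 × 2.521^(2/3))]² = 0.0029.

S = 0.0029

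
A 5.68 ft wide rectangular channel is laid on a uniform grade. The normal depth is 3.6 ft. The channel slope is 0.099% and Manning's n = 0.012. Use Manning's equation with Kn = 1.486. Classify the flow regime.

subcritical

Flow area A = b·y = 5.68 × 3.6 = 20.45 ft². Wetted perimeter P = b + 2y = 5.68 + 2×3.6 = 12.88 ft.
Hydraulic radius R = A/P = 20.45/12.88 = 1.588 ft.
V = (1.486/n) R^(2/3) √S = (1.486/0.012) × 1.588^(2/3) × √0.00099 = 5.302 ft/s. Hydraulic depth D_h = A/T = 20.45/5.68 = 3.6 ft.
Froude number Fr = V/√(g·D_h) = 5.302/√(32.2×3.6) = 0.492, which is less than 1, so the flow is subcritical.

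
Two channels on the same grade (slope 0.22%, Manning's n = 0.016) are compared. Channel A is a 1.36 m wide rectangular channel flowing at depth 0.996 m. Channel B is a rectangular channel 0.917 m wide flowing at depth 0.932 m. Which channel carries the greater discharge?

Channel A: Flow area A = b·y = 1.36 × 0.996 = 1.355 m². Wetted perimeter P = b + 2y = 1.36 + 2×0.996 = 3.352 m. Hydraulic radius R = A/P = 1.355/3.352 = 0.4041 m. Q_A = (1/0.016)·1.355·0.4041^(2/3)·√0.0022 = 2.17 m³/s.
Channel B: Flow area A = b·y = 0.917 × 0.932 = 0.8546 m². Wetted perimeter P = b + 2y = 0.917 + 2×0.932 = 2.781 m. Hydraulic radius R = A/P = 0.8546/2.781 = 0.3073 m. Q_B = (1/0.016)·0.8546·0.3073^(2/3)·√0.0022 = 1.141 m³/s.
Q_A = 2.17 m³/s vs Q_B = 1.141 m³/s, so channel A carries more.

channel A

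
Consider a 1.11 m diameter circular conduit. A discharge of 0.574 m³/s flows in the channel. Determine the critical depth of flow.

y_c = 0.415 m

At critical depth, Q² T / (g A³) = 1, i.e. A³/T = Q²/g = 0.574²/9.81 = 0.03359.
Trying y = 0.287 m: A³/T = 0.008031 — too small.
Trying y = 0.499 m: A³/T = 0.06795 — too large.
Trying y = 0.415 m: A³/T = 0.03349 — matches.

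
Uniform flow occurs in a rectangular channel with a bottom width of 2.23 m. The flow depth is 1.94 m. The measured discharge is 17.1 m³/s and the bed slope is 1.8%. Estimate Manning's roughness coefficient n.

Flow area A = b·y = 2.23 × 1.94 = 4.326 m². Wetted perimeter P = b + 2y = 2.23 + 2×1.94 = 6.11 m.
Hydraulic radius R = A/P = 4.326/6.11 = 0.7081 m.
Rearranging Manning's equation: n = (1/Q) A R^(2/3) S^(1/2) = (1/17.1) × 4.326 × 0.7081^(2/3) × √0.018 = 0.027.

n = 0.027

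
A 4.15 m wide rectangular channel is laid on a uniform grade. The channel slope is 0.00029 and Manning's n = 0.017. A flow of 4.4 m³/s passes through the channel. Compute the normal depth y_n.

Manning's equation rearranged: A R^(2/3) = nQ / (1·√S) = 0.017 × 4.4 / (√0.00029) = 4.392.
At y = 0.88 m: A R^(2/3) = 2.649 — low.
At y = 1.41 m: A R^(2/3) = 5.207 — high.
At y = 1.25 m: A R^(2/3) = 4.396 — matches.

y_n = 1.25 m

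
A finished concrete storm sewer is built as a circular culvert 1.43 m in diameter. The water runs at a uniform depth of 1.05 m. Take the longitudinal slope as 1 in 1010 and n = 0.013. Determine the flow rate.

Q = 1.74 m³/s

For a circular section of diameter D = 1.43 m at depth y = 1.05 m, the central angle is θ = 2 arccos(1 − 2y/D) = 4.117 rad. Then A = (D²/8)(θ − sin θ) = 1.264 m² and P = Dθ/2 = 2.944 m.
Hydraulic radius R = A/P = 1.264/2.944 = 0.4294 m.
Manning's equation: Q = (1/n) A R^(2/3) S^(1/2) = (1/0.013) × 1.264 × 0.4294^(2/3) × 0.0009901^(1/2) = 1.74 m³/s.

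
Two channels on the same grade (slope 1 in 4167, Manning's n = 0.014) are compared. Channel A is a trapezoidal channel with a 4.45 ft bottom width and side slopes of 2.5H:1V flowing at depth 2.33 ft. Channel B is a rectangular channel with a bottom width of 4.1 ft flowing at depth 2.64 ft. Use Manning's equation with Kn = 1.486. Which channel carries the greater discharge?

Channel A: With bottom width b = 4.45 ft and side slope z = 2.5: A = (b + zy)y = (4.45 + 2.5×2.33)×2.33 = 23.94 ft²; P = b + 2y√(1+z²) = 4.45 + 2×2.33×2.693 = 17 ft. Hydraulic radius R = A/P = 23.94/17 = 1.408 ft. Q_A = (1.486/0.014)·23.94·1.408^(2/3)·√0.00024 = 49.46 ft³/s.
Channel B: Flow area A = b·y = 4.1 × 2.64 = 10.82 ft². Wetted perimeter P = b + 2y = 4.1 + 2×2.64 = 9.38 ft. Hydraulic radius R = A/P = 10.82/9.38 = 1.154 ft. Q_B = (1.486/0.014)·10.82·1.154^(2/3)·√0.00024 = 19.58 ft³/s.
Q_A = 49.46 ft³/s vs Q_B = 19.58 ft³/s, so channel A carries more.

channel A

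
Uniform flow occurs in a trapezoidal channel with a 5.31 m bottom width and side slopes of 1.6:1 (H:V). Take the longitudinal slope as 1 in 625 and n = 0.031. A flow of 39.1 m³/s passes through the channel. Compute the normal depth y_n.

Manning's equation rearranged: A R^(2/3) = nQ / (1·√S) = 0.031 × 39.1 / (√0.0016) = 30.3.
At y = 1.94 m: A R^(2/3) = 19.37 — short.
At y = 2.65 m: A R^(2/3) = 35.38 — over.
At y = 2.45 m: A R^(2/3) = 30.33 — matches.

y_n = 2.45 m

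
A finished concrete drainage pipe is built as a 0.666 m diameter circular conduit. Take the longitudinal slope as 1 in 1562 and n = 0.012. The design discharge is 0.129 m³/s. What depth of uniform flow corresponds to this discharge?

Manning's equation rearranged: A R^(2/3) = nQ / (1·√S) = 0.012 × 0.129 / (√0.0006402) = 0.06118.
At y = 0.304 m: A R^(2/3) = 0.04503 — low.
At y = 0.402 m: A R^(2/3) = 0.07149 — high.
At y = 0.364 m: A R^(2/3) = 0.06113 — close enough.

y_n = 0.364 m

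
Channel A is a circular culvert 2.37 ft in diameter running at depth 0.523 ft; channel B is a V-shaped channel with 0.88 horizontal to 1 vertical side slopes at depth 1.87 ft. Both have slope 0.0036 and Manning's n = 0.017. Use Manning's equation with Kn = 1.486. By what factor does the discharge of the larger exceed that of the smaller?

Channel A: For a circular section of diameter D = 2.37 ft at depth y = 0.523 ft, the central angle is θ = 2 arccos(1 − 2y/D) = 1.956 rad. Then A = (D²/8)(θ − sin θ) = 0.7227 ft² and P = Dθ/2 = 2.318 ft. Hydraulic radius R = A/P = 0.7227/2.318 = 0.3118 ft. Q_A = (1.486/0.017)·0.7227·0.3118^(2/3)·√0.0036 = 1.743 ft³/s.
Channel B: For a triangular section with side slope z = 0.88: A = zy² = 0.88×1.87² = 3.077 ft²; P = 2y√(1+z²) = 2×1.87×1.332 = 4.982 ft. Hydraulic radius R = A/P = 3.077/4.982 = 0.6177 ft. Q_B = (1.486/0.017)·3.077·0.6177^(2/3)·√0.0036 = 11.71 ft³/s.
The larger discharge is 11.71 ft³/s and the smaller is 1.743 ft³/s; the ratio is 6.72.

6.72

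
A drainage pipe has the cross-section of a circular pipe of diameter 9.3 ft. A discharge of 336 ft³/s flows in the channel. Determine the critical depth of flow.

y_c = 4.43 ft

At critical depth, Q² T / (g A³) = 1, i.e. A³/T = Q²/g = 336²/32.2 = 3506.
Try y = 3.07 ft: A³/T = 855.4 — too small.
Try y = 4.43 ft: A³/T = 3501 — matches.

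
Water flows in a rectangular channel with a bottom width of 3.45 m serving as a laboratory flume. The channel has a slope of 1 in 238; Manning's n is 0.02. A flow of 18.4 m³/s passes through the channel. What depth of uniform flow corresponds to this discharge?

y_n = 1.79 m

Manning's equation rearranged: A R^(2/3) = nQ / (1·√S) = 0.02 × 18.4 / (√0.004202) = 5.677.
At y = 1.26 m: A R^(2/3) = 3.518 — low.
At y = 2.07 m: A R^(2/3) = 6.857 — high.
At y = 1.79 m: A R^(2/3) = 5.664 — matches.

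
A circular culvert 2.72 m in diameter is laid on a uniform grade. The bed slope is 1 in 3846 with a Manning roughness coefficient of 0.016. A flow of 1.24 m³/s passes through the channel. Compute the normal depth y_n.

Manning's equation rearranged: A R^(2/3) = nQ / (1·√S) = 0.016 × 1.24 / (√0.00026) = 1.23.
Try y = 0.808 m: A R^(2/3) = 0.8633 — too small.
Try y = 1.15 m: A R^(2/3) = 1.674 — too large.
Try y = 0.973 m: A R^(2/3) = 1.231 — matches.

y_n = 0.973 m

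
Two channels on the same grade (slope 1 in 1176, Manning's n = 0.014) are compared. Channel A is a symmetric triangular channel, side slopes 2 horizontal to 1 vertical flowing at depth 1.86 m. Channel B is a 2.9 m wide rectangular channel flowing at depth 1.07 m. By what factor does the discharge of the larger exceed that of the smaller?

2.73

Channel A: For a triangular section with side slope z = 2: A = zy² = 2×1.86² = 6.919 m²; P = 2y√(1+z²) = 2×1.86×2.236 = 8.318 m. Hydraulic radius R = A/P = 6.919/8.318 = 0.8318 m. Q_A = (1/0.014)·6.919·0.8318^(2/3)·√0.0008503 = 12.75 m³/s.
Channel B: Flow area A = b·y = 2.9 × 1.07 = 3.103 m². Wetted perimeter P = b + 2y = 2.9 + 2×1.07 = 5.04 m. Hydraulic radius R = A/P = 3.103/5.04 = 0.6157 m. Q_B = (1/0.014)·3.103·0.6157^(2/3)·√0.0008503 = 4.678 m³/s.
The larger discharge is 12.75 m³/s and the smaller is 4.678 m³/s; the ratio is 2.73.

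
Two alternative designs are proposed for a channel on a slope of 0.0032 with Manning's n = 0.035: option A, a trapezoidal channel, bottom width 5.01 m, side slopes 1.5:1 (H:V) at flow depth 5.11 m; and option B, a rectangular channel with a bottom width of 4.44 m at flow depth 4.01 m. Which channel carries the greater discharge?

Channel A: With bottom width b = 5.01 m and side slope z = 1.5: A = (b + zy)y = (5.01 + 1.5×5.11)×5.11 = 64.77 m²; P = b + 2y√(1+z²) = 5.01 + 2×5.11×1.803 = 23.43 m. Hydraulic radius R = A/P = 64.77/23.43 = 2.764 m. Q_A = (1/0.035)·64.77·2.764^(2/3)·√0.0032 = 206.2 m³/s.
Channel B: Flow area A = b·y = 4.44 × 4.01 = 17.8 m². Wetted perimeter P = b + 2y = 4.44 + 2×4.01 = 12.46 m. Hydraulic radius R = A/P = 17.8/12.46 = 1.429 m. Q_B = (1/0.035)·17.8·1.429^(2/3)·√0.0032 = 36.51 m³/s.
Q_A = 206.2 m³/s vs Q_B = 36.51 m³/s, so channel A carries more.

channel A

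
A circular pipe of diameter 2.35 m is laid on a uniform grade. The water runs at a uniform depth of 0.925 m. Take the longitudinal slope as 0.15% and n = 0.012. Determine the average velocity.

For a circular section of diameter D = 2.35 m at depth y = 0.925 m, the central angle is θ = 2 arccos(1 − 2y/D) = 2.713 rad. Then A = (D²/8)(θ − sin θ) = 1.586 m² and P = Dθ/2 = 3.188 m.
Hydraulic radius R = A/P = 1.586/3.188 = 0.4975 m.
From Manning's equation, V = (1/n) R^(2/3) S^(1/2) = (1/0.012) × 0.4975^(2/3) × 0.0015^(1/2) = 2.03 m/s.

V = 2.03 m/s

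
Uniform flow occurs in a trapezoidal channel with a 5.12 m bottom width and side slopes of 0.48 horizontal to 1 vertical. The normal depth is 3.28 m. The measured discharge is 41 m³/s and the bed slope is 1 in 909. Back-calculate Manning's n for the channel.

n = 0.026

With bottom width b = 5.12 m and side slope z = 0.48: A = (b + zy)y = (5.12 + 0.48×3.28)×3.28 = 21.96 m²; P = b + 2y√(1+z²) = 5.12 + 2×3.28×1.109 = 12.4 m.
Hydraulic radius R = A/P = 21.96/12.4 = 1.771 m.
Rearranging Manning's equation: n = (1/Q) A R^(2/3) S^(1/2) = (1/41) × 21.96 × 1.771^(2/3) × √0.0011 = 0.026.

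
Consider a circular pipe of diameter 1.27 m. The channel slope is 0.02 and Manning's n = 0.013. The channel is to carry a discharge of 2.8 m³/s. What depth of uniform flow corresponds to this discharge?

y_n = 0.587 m

Manning's equation rearranged: A R^(2/3) = nQ / (1·√S) = 0.013 × 2.8 / (√0.02) = 0.2574.
At y = 0.7 m: A R^(2/3) = 0.3465 — too large.
At y = 0.442 m: A R^(2/3) = 0.1534 — too small.
At y = 0.587 m: A R^(2/3) = 0.2574 — close enough.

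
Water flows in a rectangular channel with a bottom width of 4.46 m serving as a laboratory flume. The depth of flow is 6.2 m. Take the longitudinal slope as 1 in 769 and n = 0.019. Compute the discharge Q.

Flow area A = b·y = 4.46 × 6.2 = 27.65 m². Wetted perimeter P = b + 2y = 4.46 + 2×6.2 = 16.86 m.
Hydraulic radius R = A/P = 27.65/16.86 = 1.64 m.
Manning's equation: Q = (1/n) A R^(2/3) S^(1/2) = (1/0.019) × 27.65 × 1.64^(2/3) × 0.0013^(1/2) = 73 m³/s.

Q = 73 m³/s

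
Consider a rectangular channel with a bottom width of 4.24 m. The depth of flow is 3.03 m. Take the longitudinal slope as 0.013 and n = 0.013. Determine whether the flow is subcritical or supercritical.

supercritical

Flow area A = b·y = 4.24 × 3.03 = 12.85 m². Wetted perimeter P = b + 2y = 4.24 + 2×3.03 = 10.3 m.
Hydraulic radius R = A/P = 12.85/10.3 = 1.247 m.
V = (1/n) R^(2/3) √S = (1/0.013) × 1.247^(2/3) × √0.013 = 10.16 m/s. Hydraulic depth D_h = A/T = 12.85/4.24 = 3.03 m.
Froude number Fr = V/√(g·D_h) = 10.16/√(9.81×3.03) = 1.86, which is greater than 1, so the flow is supercritical.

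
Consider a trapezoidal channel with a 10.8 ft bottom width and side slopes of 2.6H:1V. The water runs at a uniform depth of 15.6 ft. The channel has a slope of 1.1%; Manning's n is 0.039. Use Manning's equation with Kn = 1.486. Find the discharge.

Q = 13000 ft³/s

With bottom width b = 10.8 ft and side slope z = 2.6: A = (b + zy)y = (10.8 + 2.6×15.6)×15.6 = 801.2 ft²; P = b + 2y√(1+z²) = 10.8 + 2×15.6×2.786 = 97.71 ft.
Hydraulic radius R = A/P = 801.2/97.71 = 8.2 ft.
Manning's equation: Q = (1.486/n) A R^(2/3) S^(1/2) = (1.486/0.039) × 801.2 × 8.2^(2/3) × 0.011^(1/2) = 13000 ft³/s.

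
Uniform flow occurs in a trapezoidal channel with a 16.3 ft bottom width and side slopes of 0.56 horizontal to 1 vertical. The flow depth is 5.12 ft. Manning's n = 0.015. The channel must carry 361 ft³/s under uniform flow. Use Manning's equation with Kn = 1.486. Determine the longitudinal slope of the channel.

S = 0.000259

With bottom width b = 16.3 ft and side slope z = 0.56: A = (b + zy)y = (16.3 + 0.56×5.12)×5.12 = 98.14 ft²; P = b + 2y√(1+z²) = 16.3 + 2×5.12×1.146 = 28.04 ft.
Hydraulic radius R = A/P = 98.14/28.04 = 3.5 ft.
From Manning's equation, S = [nQ / (1.486 A R^(2/3))]² = [0.015 × 361 / (1.486 × 98.14 × 3.5^(2/3))]² = 0.000259.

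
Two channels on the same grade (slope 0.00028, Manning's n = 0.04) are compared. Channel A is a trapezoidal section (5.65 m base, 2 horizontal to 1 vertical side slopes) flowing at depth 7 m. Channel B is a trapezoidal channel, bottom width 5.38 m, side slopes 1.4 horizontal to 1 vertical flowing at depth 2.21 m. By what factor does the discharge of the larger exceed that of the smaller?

13.8

Channel A: With bottom width b = 5.65 m and side slope z = 2: A = (b + zy)y = (5.65 + 2×7)×7 = 137.5 m²; P = b + 2y√(1+z²) = 5.65 + 2×7×2.236 = 36.95 m. Hydraulic radius R = A/P = 137.5/36.95 = 3.722 m. Q_A = (1/0.04)·137.5·3.722^(2/3)·√0.00028 = 138.2 m³/s.
Channel B: With bottom width b = 5.38 m and side slope z = 1.4: A = (b + zy)y = (5.38 + 1.4×2.21)×2.21 = 18.73 m²; P = b + 2y√(1+z²) = 5.38 + 2×2.21×1.72 = 12.98 m. Hydraulic radius R = A/P = 18.73/12.98 = 1.442 m. Q_B = (1/0.04)·18.73·1.442^(2/3)·√0.00028 = 10 m³/s.
The larger discharge is 138.2 m³/s and the smaller is 10 m³/s; the ratio is 13.8.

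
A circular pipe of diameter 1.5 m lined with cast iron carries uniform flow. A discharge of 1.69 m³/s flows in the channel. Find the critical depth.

y_c = 0.665 m

At critical depth, Q² T / (g A³) = 1, i.e. A³/T = Q²/g = 1.69²/9.81 = 0.2911.
Trying y = 0.748 m: A³/T = 0.4552 — high.
Trying y = 0.522 m: A³/T = 0.1145 — low.
Trying y = 0.665 m: A³/T = 0.2903 — matches.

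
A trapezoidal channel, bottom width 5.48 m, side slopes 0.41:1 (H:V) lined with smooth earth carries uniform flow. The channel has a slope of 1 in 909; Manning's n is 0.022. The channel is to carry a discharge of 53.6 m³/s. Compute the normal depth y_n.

y_n = 3.44 m

Manning's equation rearranged: A R^(2/3) = nQ / (1·√S) = 0.022 × 53.6 / (√0.0011) = 35.55.
Trying y = 2.4 m: A R^(2/3) = 19.91 — short.
Trying y = 3.86 m: A R^(2/3) = 42.87 — over.
Trying y = 3.44 m: A R^(2/3) = 35.53 — matches.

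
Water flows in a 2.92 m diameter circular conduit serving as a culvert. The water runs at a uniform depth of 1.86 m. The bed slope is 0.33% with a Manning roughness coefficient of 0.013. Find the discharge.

Q = 17.6 m³/s

For a circular section of diameter D = 2.92 m at depth y = 1.86 m, the central angle is θ = 2 arccos(1 − 2y/D) = 3.697 rad. Then A = (D²/8)(θ − sin θ) = 4.502 m² and P = Dθ/2 = 5.397 m.
Hydraulic radius R = A/P = 4.502/5.397 = 0.8341 m.
Manning's equation: Q = (1/n) A R^(2/3) S^(1/2) = (1/0.013) × 4.502 × 0.8341^(2/3) × 0.0033^(1/2) = 17.6 m³/s.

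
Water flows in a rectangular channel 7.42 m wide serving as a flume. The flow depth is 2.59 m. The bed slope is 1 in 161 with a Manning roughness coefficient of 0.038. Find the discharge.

Flow area A = b·y = 7.42 × 2.59 = 19.22 m². Wetted perimeter P = b + 2y = 7.42 + 2×2.59 = 12.6 m.
Hydraulic radius R = A/P = 19.22/12.6 = 1.525 m.
Manning's equation: Q = (1/n) A R^(2/3) S^(1/2) = (1/0.038) × 19.22 × 1.525^(2/3) × 0.006211^(1/2) = 52.8 m³/s.

Q = 52.8 m³/s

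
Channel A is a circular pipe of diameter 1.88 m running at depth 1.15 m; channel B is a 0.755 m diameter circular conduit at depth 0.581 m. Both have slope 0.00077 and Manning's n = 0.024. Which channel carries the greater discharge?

channel A

Channel A: For a circular section of diameter D = 1.88 m at depth y = 1.15 m, the central angle is θ = 2 arccos(1 − 2y/D) = 3.592 rad. Then A = (D²/8)(θ − sin θ) = 1.779 m² and P = Dθ/2 = 3.377 m. Hydraulic radius R = A/P = 1.779/3.377 = 0.527 m. Q_A = (1/0.024)·1.779·0.527^(2/3)·√0.00077 = 1.342 m³/s.
Channel B: For a circular section of diameter D = 0.755 m at depth y = 0.581 m, the central angle is θ = 2 arccos(1 − 2y/D) = 4.28 rad. Then A = (D²/8)(θ − sin θ) = 0.3697 m² and P = Dθ/2 = 1.616 m. Hydraulic radius R = A/P = 0.3697/1.616 = 0.2288 m. Q_B = (1/0.024)·0.3697·0.2288^(2/3)·√0.00077 = 0.1599 m³/s.
Q_A = 1.342 m³/s vs Q_B = 0.1599 m³/s, so channel A carries more.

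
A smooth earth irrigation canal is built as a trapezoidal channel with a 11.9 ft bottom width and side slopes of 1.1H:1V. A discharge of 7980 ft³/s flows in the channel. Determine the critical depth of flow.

At critical depth, Q² T / (g A³) = 1, i.e. A³/T = Q²/g = 7980²/32.2 = 1978000.
Try y = 19.8 ft: A³/T = 5347000 — over.
Try y = 10.7 ft: A³/T = 458400 — short.
Try y = 15.5 ft: A³/T = 1964000 — close enough.

y_c = 15.5 ft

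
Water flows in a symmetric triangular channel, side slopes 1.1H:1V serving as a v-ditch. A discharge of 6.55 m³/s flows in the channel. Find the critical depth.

At critical depth, Q² T / (g A³) = 1, i.e. A³/T = Q²/g = 6.55²/9.81 = 4.373.
Try y = 1.19 m: A³/T = 1.444 — short.
Try y = 1.77 m: A³/T = 10.51 — over.
Try y = 1.49 m: A³/T = 4.443 — matches.

y_c = 1.49 m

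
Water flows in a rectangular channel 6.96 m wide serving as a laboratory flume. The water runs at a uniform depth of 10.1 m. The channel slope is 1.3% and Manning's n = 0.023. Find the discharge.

Flow area A = b·y = 6.96 × 10.1 = 70.3 m². Wetted perimeter P = b + 2y = 6.96 + 2×10.1 = 27.16 m.
Hydraulic radius R = A/P = 70.3/27.16 = 2.588 m.
Manning's equation: Q = (1/n) A R^(2/3) S^(1/2) = (1/0.023) × 70.3 × 2.588^(2/3) × 0.013^(1/2) = 657 m³/s.

Q = 657 m³/s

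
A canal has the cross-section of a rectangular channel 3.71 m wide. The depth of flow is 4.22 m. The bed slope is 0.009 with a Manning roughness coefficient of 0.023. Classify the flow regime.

Flow area A = b·y = 3.71 × 4.22 = 15.66 m². Wetted perimeter P = b + 2y = 3.71 + 2×4.22 = 12.15 m.
Hydraulic radius R = A/P = 15.66/12.15 = 1.289 m.
V = (1/n) R^(2/3) √S = (1/0.023) × 1.289^(2/3) × √0.009 = 4.884 m/s. Hydraulic depth D_h = A/T = 15.66/3.71 = 4.22 m.
Froude number Fr = V/√(g·D_h) = 4.884/√(9.81×4.22) = 0.759, which is less than 1, so the flow is subcritical.

subcritical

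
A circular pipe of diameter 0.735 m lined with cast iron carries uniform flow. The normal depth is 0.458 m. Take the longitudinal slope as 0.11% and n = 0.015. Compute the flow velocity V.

V = 0.776 m/s

For a circular section of diameter D = 0.735 m at depth y = 0.458 m, the central angle is θ = 2 arccos(1 − 2y/D) = 3.639 rad. Then A = (D²/8)(θ − sin θ) = 0.278 m² and P = Dθ/2 = 1.337 m.
Hydraulic radius R = A/P = 0.278/1.337 = 0.2079 m.
From Manning's equation, V = (1/n) R^(2/3) S^(1/2) = (1/0.015) × 0.2079^(2/3) × 0.0011^(1/2) = 0.776 m/s.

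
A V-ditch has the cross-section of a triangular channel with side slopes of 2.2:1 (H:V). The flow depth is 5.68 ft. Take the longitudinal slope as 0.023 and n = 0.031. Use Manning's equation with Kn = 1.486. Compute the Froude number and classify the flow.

supercritical

For a triangular section with side slope z = 2.2: A = zy² = 2.2×5.68² = 70.98 ft²; P = 2y√(1+z²) = 2×5.68×2.417 = 27.45 ft.
Hydraulic radius R = A/P = 70.98/27.45 = 2.585 ft.
V = (1.486/n) R^(2/3) √S = (1.486/0.031) × 2.585^(2/3) × √0.023 = 13.69 ft/s. Hydraulic depth D_h = A/T = 70.98/24.99 = 2.84 ft.
Froude number Fr = V/√(g·D_h) = 13.69/√(32.2×2.84) = 1.43, which is greater than 1, so the flow is supercritical.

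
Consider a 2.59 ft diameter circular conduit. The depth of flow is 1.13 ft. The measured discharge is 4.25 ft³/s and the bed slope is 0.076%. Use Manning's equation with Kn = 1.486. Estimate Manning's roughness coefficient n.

For a circular section of diameter D = 2.59 ft at depth y = 1.13 ft, the central angle is θ = 2 arccos(1 − 2y/D) = 2.886 rad. Then A = (D²/8)(θ − sin θ) = 2.208 ft² and P = Dθ/2 = 3.737 ft.
Hydraulic radius R = A/P = 2.208/3.737 = 0.5908 ft.
Rearranging Manning's equation: n = (1.486/Q) A R^(2/3) S^(1/2) = (1.486/4.25) × 2.208 × 0.5908^(2/3) × √0.00076 = 0.015.

n = 0.015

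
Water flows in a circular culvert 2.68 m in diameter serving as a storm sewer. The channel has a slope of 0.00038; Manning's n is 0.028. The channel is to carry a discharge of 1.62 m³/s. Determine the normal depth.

y_n = 1.4 m

Manning's equation rearranged: A R^(2/3) = nQ / (1·√S) = 0.028 × 1.62 / (√0.00038) = 2.327.
At y = 1.64 m: A R^(2/3) = 2.99 — over.
At y = 1.02 m: A R^(2/3) = 1.328 — short.
At y = 1.4 m: A R^(2/3) = 2.325 — ≈ 2.327.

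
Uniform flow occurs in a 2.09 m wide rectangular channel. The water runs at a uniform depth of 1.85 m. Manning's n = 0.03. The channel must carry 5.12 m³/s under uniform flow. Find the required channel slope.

S = 0.0027

Flow area A = b·y = 2.09 × 1.85 = 3.866 m². Wetted perimeter P = b + 2y = 2.09 + 2×1.85 = 5.79 m.
Hydraulic radius R = A/P = 3.866/5.79 = 0.6678 m.
From Manning's equation, S = [nQ / (1 A R^(2/3))]² = [0.03 × 5.12 / (1 × 3.866 × 0.6678^(2/3))]² = 0.0027.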